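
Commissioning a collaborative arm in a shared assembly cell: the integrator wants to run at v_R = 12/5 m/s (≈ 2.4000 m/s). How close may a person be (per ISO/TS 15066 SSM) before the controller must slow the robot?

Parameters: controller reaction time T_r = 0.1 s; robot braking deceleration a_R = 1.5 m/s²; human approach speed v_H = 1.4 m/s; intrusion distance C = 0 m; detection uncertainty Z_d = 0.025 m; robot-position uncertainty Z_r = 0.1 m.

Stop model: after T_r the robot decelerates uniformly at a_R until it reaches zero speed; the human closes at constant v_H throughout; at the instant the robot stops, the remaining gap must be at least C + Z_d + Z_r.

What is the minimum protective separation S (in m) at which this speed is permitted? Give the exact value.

stop time T_s = (12/5)/(3/2) = 1.6000 s
reaction-phase robot travel = 2.4000·0.1000 = 0.2400 m
robot under decel: 2.4000²/(2·1.5000) = 1.9200 m
human closes 1.4000·1.7000 = 2.3800 m
residual clearance needed = 0.0000+0.0250+0.1000 = 0.1250 m
S_min ≈ 0.2400+1.9200+2.3800+0.1250  ⇒  S_min = 933/200 m

S_min = 933/200 m = 4.6650 m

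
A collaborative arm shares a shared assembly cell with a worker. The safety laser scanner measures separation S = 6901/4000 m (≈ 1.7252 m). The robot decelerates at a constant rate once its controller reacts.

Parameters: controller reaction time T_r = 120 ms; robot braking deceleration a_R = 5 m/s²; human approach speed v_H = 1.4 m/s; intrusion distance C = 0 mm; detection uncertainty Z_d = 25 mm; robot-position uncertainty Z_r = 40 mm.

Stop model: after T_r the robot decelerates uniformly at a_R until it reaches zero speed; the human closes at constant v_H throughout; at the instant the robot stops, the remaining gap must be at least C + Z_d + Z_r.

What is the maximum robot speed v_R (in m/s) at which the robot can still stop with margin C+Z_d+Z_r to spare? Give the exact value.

v_R_max = 47/20 m/s = 2.3500 m/s

quadratic (1/10)·v² + (2/5)·v + (-5969/4000) = 0
  disc = (2/5)² − 4·(1/10)·(-5969/4000) = 7569/10000 ; √disc = 87/100
  v_R = (−(2/5) + 87/100) / (2·(1/10)) = 47/20 m/s
check:
braking lasts T_s = (47/20)/5 = 0.4700 s
robot in T_r: 2.3500·0.1200 = 0.2820 m
robot covers 2.3500·0.4700 − ½·5.0000·0.4700² = 0.5523 m while stopping
human over T_r+T_s: 1.4000·(0.1200+0.4700) = 0.8260 m
residual clearance needed = 0.0000+0.0250+0.0400 = 0.0650 m
sum ≈ 0.2820+0.5523+0.8260+0.0650 ≈ 1.7252 m = S ✓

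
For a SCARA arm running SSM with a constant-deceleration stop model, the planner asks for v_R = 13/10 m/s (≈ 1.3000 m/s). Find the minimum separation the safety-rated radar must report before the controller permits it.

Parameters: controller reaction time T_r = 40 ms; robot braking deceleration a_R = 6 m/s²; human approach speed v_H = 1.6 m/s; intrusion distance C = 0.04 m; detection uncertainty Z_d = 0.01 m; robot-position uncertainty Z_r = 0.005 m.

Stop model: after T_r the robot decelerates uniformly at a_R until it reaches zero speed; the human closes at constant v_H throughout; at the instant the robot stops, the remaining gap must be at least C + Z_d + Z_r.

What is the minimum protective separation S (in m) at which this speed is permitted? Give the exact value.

S_min = 1317/2000 m = 0.6585 m

stop time T_s = (13/10)/6 = 0.2167 s
robot covers v_R·T_r = 1.3000·0.0400 = 0.0520 m before braking
robot covers 1.3000·0.2167 − ½·6.0000·0.2167² = 0.1408 m while stopping
human over T_r+T_s: 1.6000·(0.0400+0.2167) = 0.4107 m
residual clearance needed = 0.0400+0.0100+0.0050 = 0.0550 m
S_min ≈ 0.0520+0.1408+0.4107+0.0550  ⇒  S_min = 1317/2000 m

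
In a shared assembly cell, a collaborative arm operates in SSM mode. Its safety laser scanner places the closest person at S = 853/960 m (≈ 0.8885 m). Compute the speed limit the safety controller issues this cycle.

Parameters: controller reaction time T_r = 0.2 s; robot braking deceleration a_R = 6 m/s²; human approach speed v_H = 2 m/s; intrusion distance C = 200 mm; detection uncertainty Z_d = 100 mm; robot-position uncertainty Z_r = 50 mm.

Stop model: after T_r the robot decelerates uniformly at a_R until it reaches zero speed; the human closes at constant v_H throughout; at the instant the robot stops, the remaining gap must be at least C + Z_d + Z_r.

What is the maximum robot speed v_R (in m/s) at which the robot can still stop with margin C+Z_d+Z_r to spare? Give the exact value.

at the boundary: (1/12)·v² + (8/15)·v + (-133/960) = 0
  disc = (8/15)² − 4·(1/12)·(-133/960) = 529/1600 ; √disc = 23/40
  v_R = (−(8/15) + 23/40) / (2·(1/12)) = 1/4 m/s
check:
braking lasts T_s = (1/4)/6 = 0.0417 s
robot in T_r: 0.2500·0.2000 = 0.0500 m
robot under decel: 0.2500²/(2·6.0000) = 0.0052 m
person approaches 2.0000·(0.2000+0.0417) = 0.4833 m
margins: 0.2000+0.1000+0.0500 = 0.3500 m
sum ≈ 0.0500+0.0052+0.4833+0.3500 ≈ 0.8885 m = S ✓

v_R_max = 1/4 m/s = 0.2500 m/s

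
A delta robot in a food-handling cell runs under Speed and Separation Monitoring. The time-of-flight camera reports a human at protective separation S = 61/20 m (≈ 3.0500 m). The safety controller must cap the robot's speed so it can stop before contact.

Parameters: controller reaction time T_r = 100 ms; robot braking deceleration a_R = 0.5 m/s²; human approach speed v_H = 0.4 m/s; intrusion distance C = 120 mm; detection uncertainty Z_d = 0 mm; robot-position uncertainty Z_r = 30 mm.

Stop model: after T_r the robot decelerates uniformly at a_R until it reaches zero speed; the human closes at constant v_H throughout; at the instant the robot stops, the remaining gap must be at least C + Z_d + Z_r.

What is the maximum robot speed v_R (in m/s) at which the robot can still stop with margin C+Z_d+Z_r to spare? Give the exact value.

v_R_max = 13/10 m/s = 1.3000 m/s

collect terms ⇒ (1)·v_R² + (9/10)·v_R + (-143/50) = 0
  disc = (9/10)² − 4·(1)·(-143/50) = 49/4 ; √disc = 7/2
  v_R = (−(9/10) + 7/2) / (2·(1)) = 13/10 m/s
check:
stop time T_s = (13/10)/(1/2) = 2.6000 s
reaction-phase robot travel = 1.3000·0.1000 = 0.1300 m
braking distance = 1.3000²/(2·0.5000) = 1.6900 m
person approaches 0.4000·(0.1000+2.6000) = 1.0800 m
residual clearance needed = 0.1200+0.0000+0.0300 = 0.1500 m
sum ≈ 0.1300+1.6900+1.0800+0.1500 ≈ 3.0500 m = S ✓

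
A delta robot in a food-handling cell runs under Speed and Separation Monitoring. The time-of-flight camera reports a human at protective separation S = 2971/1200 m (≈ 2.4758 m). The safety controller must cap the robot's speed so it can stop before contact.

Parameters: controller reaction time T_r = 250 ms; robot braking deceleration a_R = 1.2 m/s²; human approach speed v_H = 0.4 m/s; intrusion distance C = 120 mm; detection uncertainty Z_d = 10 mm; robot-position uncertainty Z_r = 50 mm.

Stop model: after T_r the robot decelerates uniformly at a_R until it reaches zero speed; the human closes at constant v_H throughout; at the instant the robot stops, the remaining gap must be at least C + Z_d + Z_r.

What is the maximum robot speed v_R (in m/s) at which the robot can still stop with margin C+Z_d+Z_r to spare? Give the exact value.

collect terms ⇒ (5/12)·v_R² + (7/12)·v_R + (-527/240) = 0
  disc = (7/12)² − 4·(5/12)·(-527/240) = 4 ; √disc = 2
  v_R = (−(7/12) + 2) / (2·(5/12)) = 17/10 m/s
check:
T_s = v_R/a_R = (17/10)/(6/5) = 1.4167 s
reaction-phase robot travel = 1.7000·0.2500 = 0.4250 m
braking distance = 1.7000²/(2·1.2000) = 1.2042 m
person approaches 0.4000·(0.2500+1.4167) = 0.6667 m
residual clearance needed = 0.1200+0.0100+0.0500 = 0.1800 m
sum ≈ 0.4250+1.2042+0.6667+0.1800 ≈ 2.4758 m = S ✓

v_R_max = 17/10 m/s = 1.7000 m/s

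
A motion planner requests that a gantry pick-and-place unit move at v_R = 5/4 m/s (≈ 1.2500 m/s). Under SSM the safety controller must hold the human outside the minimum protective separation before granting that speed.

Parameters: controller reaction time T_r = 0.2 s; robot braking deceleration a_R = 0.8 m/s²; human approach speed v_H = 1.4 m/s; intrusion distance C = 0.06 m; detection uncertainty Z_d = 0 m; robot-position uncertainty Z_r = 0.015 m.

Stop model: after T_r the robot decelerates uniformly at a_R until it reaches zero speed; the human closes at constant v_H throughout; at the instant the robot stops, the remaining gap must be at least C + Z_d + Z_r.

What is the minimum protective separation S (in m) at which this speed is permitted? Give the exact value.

S_min = 12061/3200 m = 3.7691 m

T_s = v_R/a_R = (5/4)/(4/5) = 1.5625 s
robot covers v_R·T_r = 1.2500·0.2000 = 0.2500 m before braking
braking distance = 1.2500²/(2·0.8000) = 0.9766 m
human closes 1.4000·1.7625 = 2.4675 m
margins: 0.0600+0.0000+0.0150 = 0.0750 m
S_min ≈ 0.2500+0.9766+2.4675+0.0750  ⇒  S_min = 12061/3200 m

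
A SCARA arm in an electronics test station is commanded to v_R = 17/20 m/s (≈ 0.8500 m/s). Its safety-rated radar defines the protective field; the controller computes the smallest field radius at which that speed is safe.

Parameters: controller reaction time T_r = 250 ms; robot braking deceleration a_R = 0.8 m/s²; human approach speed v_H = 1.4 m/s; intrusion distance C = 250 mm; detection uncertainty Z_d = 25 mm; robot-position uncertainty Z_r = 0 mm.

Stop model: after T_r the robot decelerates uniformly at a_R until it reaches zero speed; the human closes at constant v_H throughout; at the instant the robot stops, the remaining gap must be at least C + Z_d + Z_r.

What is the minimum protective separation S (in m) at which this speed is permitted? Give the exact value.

braking lasts T_s = (17/20)/(4/5) = 1.0625 s
reaction-phase robot travel = 0.8500·0.2500 = 0.2125 m
robot under decel: 0.8500²/(2·0.8000) = 0.4516 m
human over T_r+T_s: 1.4000·(0.2500+1.0625) = 1.8375 m
residual clearance needed = 0.2500+0.0250+0.0000 = 0.2750 m
S_min ≈ 0.2125+0.4516+1.8375+0.2750  ⇒  S_min = 1777/640 m

S_min = 1777/640 m = 2.7766 m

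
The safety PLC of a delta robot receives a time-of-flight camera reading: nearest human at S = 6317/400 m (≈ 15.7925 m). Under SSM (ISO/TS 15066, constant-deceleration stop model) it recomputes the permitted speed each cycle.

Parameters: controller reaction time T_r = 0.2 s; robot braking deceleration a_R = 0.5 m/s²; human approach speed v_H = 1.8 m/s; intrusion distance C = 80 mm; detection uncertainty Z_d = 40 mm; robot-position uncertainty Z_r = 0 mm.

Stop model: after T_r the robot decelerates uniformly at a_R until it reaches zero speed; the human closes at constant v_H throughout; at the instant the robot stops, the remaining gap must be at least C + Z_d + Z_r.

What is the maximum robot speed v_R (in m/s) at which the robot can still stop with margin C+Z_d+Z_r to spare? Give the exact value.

collect terms ⇒ (1)·v_R² + (19/5)·v_R + (-245/16) = 0
  disc = (19/5)² − 4·(1)·(-245/16) = 7569/100 ; √disc = 87/10
  v_R = (−(19/5) + 87/10) / (2·(1)) = 49/20 m/s
check:
T_s = v_R/a_R = (49/20)/(1/2) = 4.9000 s
robot covers v_R·T_r = 2.4500·0.2000 = 0.4900 m before braking
braking distance = 2.4500²/(2·0.5000) = 6.0025 m
person approaches 1.8000·(0.2000+4.9000) = 9.1800 m
residual clearance needed = 0.0800+0.0400+0.0000 = 0.1200 m
sum ≈ 0.4900+6.0025+9.1800+0.1200 ≈ 15.7925 m = S ✓

v_R_max = 49/20 m/s = 2.4500 m/s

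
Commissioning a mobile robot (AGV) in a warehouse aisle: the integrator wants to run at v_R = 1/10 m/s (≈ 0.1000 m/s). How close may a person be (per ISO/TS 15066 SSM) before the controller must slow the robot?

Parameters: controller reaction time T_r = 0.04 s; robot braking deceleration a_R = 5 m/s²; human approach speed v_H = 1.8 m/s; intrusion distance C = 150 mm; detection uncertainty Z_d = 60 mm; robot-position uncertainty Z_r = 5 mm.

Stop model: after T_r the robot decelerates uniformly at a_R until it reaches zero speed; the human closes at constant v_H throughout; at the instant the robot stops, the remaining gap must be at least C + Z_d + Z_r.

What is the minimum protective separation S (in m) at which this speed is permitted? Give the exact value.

stop time T_s = (1/10)/5 = 0.0200 s
reaction-phase robot travel = 0.1000·0.0400 = 0.0040 m
robot under decel: 0.1000²/(2·5.0000) = 0.0010 m
human over T_r+T_s: 1.8000·(0.0400+0.0200) = 0.1080 m
C+Z_d+Z_r = 0.1500+0.0600+0.0050 = 0.2150 m
S_min ≈ 0.0040+0.0010+0.1080+0.2150  ⇒  S_min = 41/125 m

S_min = 41/125 m = 0.3280 m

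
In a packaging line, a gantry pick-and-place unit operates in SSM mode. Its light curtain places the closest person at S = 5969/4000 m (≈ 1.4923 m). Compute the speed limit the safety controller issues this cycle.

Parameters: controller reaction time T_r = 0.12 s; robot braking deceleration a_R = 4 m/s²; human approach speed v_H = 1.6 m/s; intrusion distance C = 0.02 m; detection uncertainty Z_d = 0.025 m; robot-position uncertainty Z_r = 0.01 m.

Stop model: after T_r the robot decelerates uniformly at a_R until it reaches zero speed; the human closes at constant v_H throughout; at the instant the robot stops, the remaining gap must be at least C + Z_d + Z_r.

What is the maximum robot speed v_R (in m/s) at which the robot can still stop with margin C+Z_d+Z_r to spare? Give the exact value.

quadratic (1/8)·v² + (13/25)·v + (-4981/4000) = 0
  disc = (13/25)² − 4·(1/8)·(-4981/4000) = 35721/40000 ; √disc = 189/200
  v_R = (−(13/25) + 189/200) / (2·(1/8)) = 17/10 m/s
check:
T_s = v_R/a_R = (17/10)/4 = 0.4250 s
robot covers v_R·T_r = 1.7000·0.1200 = 0.2040 m before braking
robot covers 1.7000·0.4250 − ½·4.0000·0.4250² = 0.3613 m while stopping
human over T_r+T_s: 1.6000·(0.1200+0.4250) = 0.8720 m
residual clearance needed = 0.0200+0.0250+0.0100 = 0.0550 m
sum ≈ 0.2040+0.3613+0.8720+0.0550 ≈ 1.4923 m = S ✓

v_R_max = 17/10 m/s = 1.7000 m/s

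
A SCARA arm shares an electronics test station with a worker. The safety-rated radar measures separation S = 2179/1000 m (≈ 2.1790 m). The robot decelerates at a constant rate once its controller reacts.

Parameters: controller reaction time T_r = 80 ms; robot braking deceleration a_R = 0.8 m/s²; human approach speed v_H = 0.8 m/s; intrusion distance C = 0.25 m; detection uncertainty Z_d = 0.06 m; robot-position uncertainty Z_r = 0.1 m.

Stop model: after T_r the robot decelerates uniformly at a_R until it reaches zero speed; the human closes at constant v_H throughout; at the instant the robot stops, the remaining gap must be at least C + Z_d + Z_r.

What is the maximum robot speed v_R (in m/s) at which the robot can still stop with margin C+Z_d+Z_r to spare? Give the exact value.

collect terms ⇒ (5/8)·v_R² + (27/25)·v_R + (-341/200) = 0
  disc = (27/25)² − 4·(5/8)·(-341/200) = 54289/10000 ; √disc = 233/100
  v_R = (−(27/25) + 233/100) / (2·(5/8)) = 1 m/s
check:
stop time T_s = 1/(4/5) = 1.2500 s
reaction-phase robot travel = 1.0000·0.0800 = 0.0800 m
robot covers 1.0000·1.2500 − ½·0.8000·1.2500² = 0.6250 m while stopping
human over T_r+T_s: 0.8000·(0.0800+1.2500) = 1.0640 m
C+Z_d+Z_r = 0.2500+0.0600+0.1000 = 0.4100 m
sum ≈ 0.0800+0.6250+1.0640+0.4100 ≈ 2.1790 m = S ✓

v_R_max = 1 m/s = 1.0000 m/s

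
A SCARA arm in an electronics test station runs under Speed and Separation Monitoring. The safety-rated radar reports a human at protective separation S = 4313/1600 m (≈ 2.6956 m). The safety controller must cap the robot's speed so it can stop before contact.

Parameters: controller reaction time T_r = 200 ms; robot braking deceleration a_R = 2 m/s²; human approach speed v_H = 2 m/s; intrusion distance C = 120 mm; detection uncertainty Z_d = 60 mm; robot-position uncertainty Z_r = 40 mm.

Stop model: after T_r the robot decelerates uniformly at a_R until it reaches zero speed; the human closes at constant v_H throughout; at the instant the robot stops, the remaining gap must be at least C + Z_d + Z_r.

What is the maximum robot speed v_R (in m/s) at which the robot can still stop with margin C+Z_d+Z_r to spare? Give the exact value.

at the boundary: (1/4)·v² + (6/5)·v + (-3321/1600) = 0
  disc = (6/5)² − 4·(1/4)·(-3321/1600) = 225/64 ; √disc = 15/8
  v_R = (−(6/5) + 15/8) / (2·(1/4)) = 27/20 m/s
check:
T_s = v_R/a_R = (27/20)/2 = 0.6750 s
robot in T_r: 1.3500·0.2000 = 0.2700 m
robot under decel: 1.3500²/(2·2.0000) = 0.4556 m
person approaches 2.0000·(0.2000+0.6750) = 1.7500 m
margins: 0.1200+0.0600+0.0400 = 0.2200 m
sum ≈ 0.2700+0.4556+1.7500+0.2200 ≈ 2.6956 m = S ✓

v_R_max = 27/20 m/s = 1.3500 m/s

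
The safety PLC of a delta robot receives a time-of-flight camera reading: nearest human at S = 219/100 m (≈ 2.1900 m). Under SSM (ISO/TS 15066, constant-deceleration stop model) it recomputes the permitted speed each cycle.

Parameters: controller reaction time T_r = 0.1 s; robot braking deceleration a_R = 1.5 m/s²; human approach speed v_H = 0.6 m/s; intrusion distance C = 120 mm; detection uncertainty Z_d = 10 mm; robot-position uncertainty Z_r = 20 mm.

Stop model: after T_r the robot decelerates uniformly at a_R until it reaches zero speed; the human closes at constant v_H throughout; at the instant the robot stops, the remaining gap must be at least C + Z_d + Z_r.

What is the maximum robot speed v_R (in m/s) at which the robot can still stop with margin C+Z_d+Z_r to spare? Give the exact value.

quadratic (1/3)·v² + (1/2)·v + (-99/50) = 0
  disc = (1/2)² − 4·(1/3)·(-99/50) = 289/100 ; √disc = 17/10
  v_R = (−(1/2) + 17/10) / (2·(1/3)) = 9/5 m/s
check:
T_s = v_R/a_R = (9/5)/(3/2) = 1.2000 s
robot in T_r: 1.8000·0.1000 = 0.1800 m
robot under decel: 1.8000²/(2·1.5000) = 1.0800 m
person approaches 0.6000·(0.1000+1.2000) = 0.7800 m
C+Z_d+Z_r = 0.1200+0.0100+0.0200 = 0.1500 m
sum ≈ 0.1800+1.0800+0.7800+0.1500 ≈ 2.1900 m = S ✓

v_R_max = 9/5 m/s = 1.8000 m/s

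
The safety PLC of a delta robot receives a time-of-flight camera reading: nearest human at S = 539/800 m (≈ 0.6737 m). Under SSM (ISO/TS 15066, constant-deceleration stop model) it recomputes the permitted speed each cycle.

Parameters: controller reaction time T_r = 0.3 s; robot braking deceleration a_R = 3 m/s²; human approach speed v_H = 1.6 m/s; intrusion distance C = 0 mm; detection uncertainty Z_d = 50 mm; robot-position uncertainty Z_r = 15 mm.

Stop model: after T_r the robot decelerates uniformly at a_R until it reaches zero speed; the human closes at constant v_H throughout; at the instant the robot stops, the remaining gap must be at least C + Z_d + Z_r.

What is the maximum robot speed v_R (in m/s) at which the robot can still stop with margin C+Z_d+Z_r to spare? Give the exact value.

v_R_max = 3/20 m/s = 0.1500 m/s

quadratic (1/6)·v² + (5/6)·v + (-103/800) = 0
  disc = (5/6)² − 4·(1/6)·(-103/800) = 2809/3600 ; √disc = 53/60
  v_R = (−(5/6) + 53/60) / (2·(1/6)) = 3/20 m/s
check:
braking lasts T_s = (3/20)/3 = 0.0500 s
robot in T_r: 0.1500·0.3000 = 0.0450 m
robot under decel: 0.1500²/(2·3.0000) = 0.0037 m
human closes 1.6000·0.3500 = 0.5600 m
C+Z_d+Z_r = 0.0000+0.0500+0.0150 = 0.0650 m
sum ≈ 0.0450+0.0037+0.5600+0.0650 ≈ 0.6737 m = S ✓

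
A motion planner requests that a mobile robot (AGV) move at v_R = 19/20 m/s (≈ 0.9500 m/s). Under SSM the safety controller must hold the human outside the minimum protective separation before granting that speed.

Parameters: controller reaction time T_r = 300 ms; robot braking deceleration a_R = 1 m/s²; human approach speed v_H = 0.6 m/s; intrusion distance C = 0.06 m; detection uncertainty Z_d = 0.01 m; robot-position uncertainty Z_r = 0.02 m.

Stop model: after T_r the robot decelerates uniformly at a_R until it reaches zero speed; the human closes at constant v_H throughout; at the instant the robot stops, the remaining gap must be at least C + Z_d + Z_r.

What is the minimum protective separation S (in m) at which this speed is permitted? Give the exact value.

T_s = v_R/a_R = (19/20)/1 = 0.9500 s
reaction-phase robot travel = 0.9500·0.3000 = 0.2850 m
braking distance = 0.9500²/(2·1.0000) = 0.4512 m
human over T_r+T_s: 0.6000·(0.3000+0.9500) = 0.7500 m
residual clearance needed = 0.0600+0.0100+0.0200 = 0.0900 m
S_min ≈ 0.2850+0.4512+0.7500+0.0900  ⇒  S_min = 1261/800 m

S_min = 1261/800 m = 1.5762 m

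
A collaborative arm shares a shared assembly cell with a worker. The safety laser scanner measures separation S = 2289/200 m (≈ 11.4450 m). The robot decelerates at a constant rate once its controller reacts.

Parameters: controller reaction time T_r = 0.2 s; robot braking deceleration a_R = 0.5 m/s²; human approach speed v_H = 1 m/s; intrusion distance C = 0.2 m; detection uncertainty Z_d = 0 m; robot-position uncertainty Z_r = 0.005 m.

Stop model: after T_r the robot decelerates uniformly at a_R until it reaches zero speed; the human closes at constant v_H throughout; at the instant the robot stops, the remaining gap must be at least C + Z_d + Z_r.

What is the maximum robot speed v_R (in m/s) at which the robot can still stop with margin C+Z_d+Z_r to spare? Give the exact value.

v_R_max = 12/5 m/s = 2.4000 m/s

quadratic (1)·v² + (11/5)·v + (-276/25) = 0
  disc = (11/5)² − 4·(1)·(-276/25) = 49 ; √disc = 7
  v_R = (−(11/5) + 7) / (2·(1)) = 12/5 m/s
check:
stop time T_s = (12/5)/(1/2) = 4.8000 s
robot covers v_R·T_r = 2.4000·0.2000 = 0.4800 m before braking
braking distance = 2.4000²/(2·0.5000) = 5.7600 m
person approaches 1.0000·(0.2000+4.8000) = 5.0000 m
margins: 0.2000+0.0000+0.0050 = 0.2050 m
sum ≈ 0.4800+5.7600+5.0000+0.2050 ≈ 11.4450 m = S ✓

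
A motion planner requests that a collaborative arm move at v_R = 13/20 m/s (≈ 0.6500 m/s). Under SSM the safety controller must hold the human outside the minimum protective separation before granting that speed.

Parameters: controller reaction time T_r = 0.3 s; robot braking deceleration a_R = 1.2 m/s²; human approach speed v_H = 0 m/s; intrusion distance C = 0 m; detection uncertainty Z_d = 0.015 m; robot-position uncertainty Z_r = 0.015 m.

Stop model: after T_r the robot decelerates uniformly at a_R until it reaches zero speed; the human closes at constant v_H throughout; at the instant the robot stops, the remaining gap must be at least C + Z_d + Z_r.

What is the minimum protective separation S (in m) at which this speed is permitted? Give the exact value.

S_min = 77/192 m = 0.4010 m

T_s = v_R/a_R = (13/20)/(6/5) = 0.5417 s
reaction-phase robot travel = 0.6500·0.3000 = 0.1950 m
braking distance = 0.6500²/(2·1.2000) = 0.1760 m
human closes 0.0000·0.8417 = 0.0000 m
residual clearance needed = 0.0000+0.0150+0.0150 = 0.0300 m
S_min ≈ 0.1950+0.1760+0.0000+0.0300  ⇒  S_min = 77/192 m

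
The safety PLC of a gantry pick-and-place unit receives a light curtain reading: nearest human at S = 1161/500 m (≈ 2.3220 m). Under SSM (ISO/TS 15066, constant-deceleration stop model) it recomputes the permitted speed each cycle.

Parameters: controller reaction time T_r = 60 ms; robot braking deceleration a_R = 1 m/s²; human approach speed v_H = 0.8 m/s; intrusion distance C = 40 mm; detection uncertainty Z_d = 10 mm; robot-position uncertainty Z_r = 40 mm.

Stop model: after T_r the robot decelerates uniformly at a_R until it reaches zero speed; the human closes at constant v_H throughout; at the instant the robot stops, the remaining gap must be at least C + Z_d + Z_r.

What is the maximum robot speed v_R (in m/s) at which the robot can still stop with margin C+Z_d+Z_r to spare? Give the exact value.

quadratic (1/2)·v² + (43/50)·v + (-273/125) = 0
  disc = (43/50)² − 4·(1/2)·(-273/125) = 12769/2500 ; √disc = 113/50
  v_R = (−(43/50) + 113/50) / (2·(1/2)) = 7/5 m/s
check:
T_s = v_R/a_R = (7/5)/1 = 1.4000 s
robot covers v_R·T_r = 1.4000·0.0600 = 0.0840 m before braking
braking distance = 1.4000²/(2·1.0000) = 0.9800 m
person approaches 0.8000·(0.0600+1.4000) = 1.1680 m
margins: 0.0400+0.0100+0.0400 = 0.0900 m
sum ≈ 0.0840+0.9800+1.1680+0.0900 ≈ 2.3220 m = S ✓

v_R_max = 7/5 m/s = 1.4000 m/s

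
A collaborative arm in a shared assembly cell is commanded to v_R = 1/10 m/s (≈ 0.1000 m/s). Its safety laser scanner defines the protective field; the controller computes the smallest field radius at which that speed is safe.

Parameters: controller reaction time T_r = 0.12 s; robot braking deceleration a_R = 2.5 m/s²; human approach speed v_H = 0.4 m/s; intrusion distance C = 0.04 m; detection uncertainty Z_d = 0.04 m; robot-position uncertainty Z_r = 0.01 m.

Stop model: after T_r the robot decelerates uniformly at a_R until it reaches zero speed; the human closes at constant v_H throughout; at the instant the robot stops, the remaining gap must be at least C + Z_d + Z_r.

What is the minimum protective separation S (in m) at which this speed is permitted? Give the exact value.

S_min = 21/125 m = 0.1680 m

braking lasts T_s = (1/10)/(5/2) = 0.0400 s
robot covers v_R·T_r = 0.1000·0.1200 = 0.0120 m before braking
braking distance = 0.1000²/(2·2.5000) = 0.0020 m
human over T_r+T_s: 0.4000·(0.1200+0.0400) = 0.0640 m
C+Z_d+Z_r = 0.0400+0.0400+0.0100 = 0.0900 m
S_min ≈ 0.0120+0.0020+0.0640+0.0900  ⇒  S_min = 21/125 m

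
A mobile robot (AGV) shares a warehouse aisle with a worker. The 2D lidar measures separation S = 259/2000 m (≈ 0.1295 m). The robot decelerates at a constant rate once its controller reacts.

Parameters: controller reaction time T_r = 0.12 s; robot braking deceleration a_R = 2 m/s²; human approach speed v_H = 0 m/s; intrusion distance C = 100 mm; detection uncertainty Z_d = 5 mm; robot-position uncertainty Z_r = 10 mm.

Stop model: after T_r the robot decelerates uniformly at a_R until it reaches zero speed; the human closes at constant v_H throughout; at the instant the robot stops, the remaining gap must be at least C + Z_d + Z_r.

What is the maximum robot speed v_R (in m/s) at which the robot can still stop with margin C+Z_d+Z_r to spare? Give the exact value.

collect terms ⇒ (1/4)·v_R² + (3/25)·v_R + (-29/2000) = 0
  disc = (3/25)² − 4·(1/4)·(-29/2000) = 289/10000 ; √disc = 17/100
  v_R = (−(3/25) + 17/100) / (2·(1/4)) = 1/10 m/s
check:
T_s = v_R/a_R = (1/10)/2 = 0.0500 s
robot in T_r: 0.1000·0.1200 = 0.0120 m
braking distance = 0.1000²/(2·2.0000) = 0.0025 m
person approaches 0.0000·(0.1200+0.0500) = 0.0000 m
margins: 0.1000+0.0050+0.0100 = 0.1150 m
sum ≈ 0.0120+0.0025+0.0000+0.1150 ≈ 0.1295 m = S ✓

v_R_max = 1/10 m/s = 0.1000 m/s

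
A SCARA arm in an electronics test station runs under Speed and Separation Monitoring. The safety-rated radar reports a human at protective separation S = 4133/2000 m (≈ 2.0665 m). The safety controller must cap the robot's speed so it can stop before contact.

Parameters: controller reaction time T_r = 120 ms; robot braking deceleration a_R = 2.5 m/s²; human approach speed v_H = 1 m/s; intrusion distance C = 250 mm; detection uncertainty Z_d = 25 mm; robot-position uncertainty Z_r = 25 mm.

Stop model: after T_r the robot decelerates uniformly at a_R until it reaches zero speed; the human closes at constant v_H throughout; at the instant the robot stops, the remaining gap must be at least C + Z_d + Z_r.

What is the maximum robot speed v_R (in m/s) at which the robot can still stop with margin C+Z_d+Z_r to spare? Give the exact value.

collect terms ⇒ (1/5)·v_R² + (13/25)·v_R + (-3293/2000) = 0
  disc = (13/25)² − 4·(1/5)·(-3293/2000) = 3969/2500 ; √disc = 63/50
  v_R = (−(13/25) + 63/50) / (2·(1/5)) = 37/20 m/s
check:
braking lasts T_s = (37/20)/(5/2) = 0.7400 s
reaction-phase robot travel = 1.8500·0.1200 = 0.2220 m
braking distance = 1.8500²/(2·2.5000) = 0.6845 m
human over T_r+T_s: 1.0000·(0.1200+0.7400) = 0.8600 m
margins: 0.2500+0.0250+0.0250 = 0.3000 m
sum ≈ 0.2220+0.6845+0.8600+0.3000 ≈ 2.0665 m = S ✓

v_R_max = 37/20 m/s = 1.8500 m/s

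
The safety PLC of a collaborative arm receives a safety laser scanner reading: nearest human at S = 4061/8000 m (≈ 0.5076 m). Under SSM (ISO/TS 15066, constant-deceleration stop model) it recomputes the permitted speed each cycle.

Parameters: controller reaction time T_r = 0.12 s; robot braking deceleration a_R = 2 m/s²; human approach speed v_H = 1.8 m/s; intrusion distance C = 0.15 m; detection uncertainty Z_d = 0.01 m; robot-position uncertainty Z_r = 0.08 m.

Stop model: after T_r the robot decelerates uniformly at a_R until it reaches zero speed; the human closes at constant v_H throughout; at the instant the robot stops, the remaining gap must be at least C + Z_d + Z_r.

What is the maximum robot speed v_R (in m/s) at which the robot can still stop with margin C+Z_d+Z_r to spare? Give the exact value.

v_R_max = 1/20 m/s = 0.0500 m/s

at the boundary: (1/4)·v² + (51/50)·v + (-413/8000) = 0
  disc = (51/50)² − 4·(1/4)·(-413/8000) = 43681/40000 ; √disc = 209/200
  v_R = (−(51/50) + 209/200) / (2·(1/4)) = 1/20 m/s
check:
T_s = v_R/a_R = (1/20)/2 = 0.0250 s
robot covers v_R·T_r = 0.0500·0.1200 = 0.0060 m before braking
robot covers 0.0500·0.0250 − ½·2.0000·0.0250² = 0.0006 m while stopping
person approaches 1.8000·(0.1200+0.0250) = 0.2610 m
margins: 0.1500+0.0100+0.0800 = 0.2400 m
sum ≈ 0.0060+0.0006+0.2610+0.2400 ≈ 0.5076 m = S ✓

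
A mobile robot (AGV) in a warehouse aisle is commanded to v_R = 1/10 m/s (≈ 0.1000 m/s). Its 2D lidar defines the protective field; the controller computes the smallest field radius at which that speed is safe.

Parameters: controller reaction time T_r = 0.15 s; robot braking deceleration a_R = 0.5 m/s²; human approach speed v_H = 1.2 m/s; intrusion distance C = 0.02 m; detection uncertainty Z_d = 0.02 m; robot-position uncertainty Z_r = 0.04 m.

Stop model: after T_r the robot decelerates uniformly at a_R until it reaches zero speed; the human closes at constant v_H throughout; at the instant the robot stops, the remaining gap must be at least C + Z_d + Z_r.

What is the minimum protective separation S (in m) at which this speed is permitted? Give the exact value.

S_min = 21/40 m = 0.5250 m

stop time T_s = (1/10)/(1/2) = 0.2000 s
reaction-phase robot travel = 0.1000·0.1500 = 0.0150 m
robot covers 0.1000·0.2000 − ½·0.5000·0.2000² = 0.0100 m while stopping
human closes 1.2000·0.3500 = 0.4200 m
residual clearance needed = 0.0200+0.0200+0.0400 = 0.0800 m
S_min ≈ 0.0150+0.0100+0.4200+0.0800  ⇒  S_min = 21/40 m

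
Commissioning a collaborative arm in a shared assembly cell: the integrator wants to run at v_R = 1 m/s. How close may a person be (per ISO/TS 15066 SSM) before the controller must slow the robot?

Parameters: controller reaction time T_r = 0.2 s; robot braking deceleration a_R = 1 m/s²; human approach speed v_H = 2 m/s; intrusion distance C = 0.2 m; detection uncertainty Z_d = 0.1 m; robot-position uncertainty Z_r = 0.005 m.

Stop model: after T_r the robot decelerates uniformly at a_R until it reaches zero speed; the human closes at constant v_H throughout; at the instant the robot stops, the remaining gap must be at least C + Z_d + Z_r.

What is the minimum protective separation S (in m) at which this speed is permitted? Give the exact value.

stop time T_s = 1/1 = 1.0000 s
reaction-phase robot travel = 1.0000·0.2000 = 0.2000 m
robot covers 1.0000·1.0000 − ½·1.0000·1.0000² = 0.5000 m while stopping
human over T_r+T_s: 2.0000·(0.2000+1.0000) = 2.4000 m
C+Z_d+Z_r = 0.2000+0.1000+0.0050 = 0.3050 m
S_min ≈ 0.2000+0.5000+2.4000+0.3050  ⇒  S_min = 681/200 m

S_min = 681/200 m = 3.4050 m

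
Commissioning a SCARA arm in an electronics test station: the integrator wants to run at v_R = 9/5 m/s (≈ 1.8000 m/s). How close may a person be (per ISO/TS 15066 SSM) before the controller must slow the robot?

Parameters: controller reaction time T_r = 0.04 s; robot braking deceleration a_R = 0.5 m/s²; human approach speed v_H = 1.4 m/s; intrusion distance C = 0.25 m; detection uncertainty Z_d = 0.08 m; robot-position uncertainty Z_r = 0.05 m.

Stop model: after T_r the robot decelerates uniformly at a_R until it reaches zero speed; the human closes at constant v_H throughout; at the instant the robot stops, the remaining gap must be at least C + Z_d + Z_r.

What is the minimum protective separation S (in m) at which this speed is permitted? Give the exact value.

stop time T_s = (9/5)/(1/2) = 3.6000 s
robot covers v_R·T_r = 1.8000·0.0400 = 0.0720 m before braking
braking distance = 1.8000²/(2·0.5000) = 3.2400 m
human closes 1.4000·3.6400 = 5.0960 m
residual clearance needed = 0.2500+0.0800+0.0500 = 0.3800 m
S_min ≈ 0.0720+3.2400+5.0960+0.3800  ⇒  S_min = 2197/250 m

S_min = 2197/250 m = 8.7880 m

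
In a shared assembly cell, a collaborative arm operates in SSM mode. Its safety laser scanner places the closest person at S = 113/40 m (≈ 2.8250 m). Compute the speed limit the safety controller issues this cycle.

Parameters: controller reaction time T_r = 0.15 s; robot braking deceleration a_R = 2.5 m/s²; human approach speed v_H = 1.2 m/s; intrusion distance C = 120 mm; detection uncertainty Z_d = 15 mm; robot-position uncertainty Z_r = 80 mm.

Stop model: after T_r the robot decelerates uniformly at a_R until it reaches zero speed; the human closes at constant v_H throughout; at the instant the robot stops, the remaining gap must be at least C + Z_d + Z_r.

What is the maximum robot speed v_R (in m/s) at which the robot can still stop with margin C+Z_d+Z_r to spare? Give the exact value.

v_R_max = 9/4 m/s = 2.2500 m/s

quadratic (1/5)·v² + (63/100)·v + (-243/100) = 0
  disc = (63/100)² − 4·(1/5)·(-243/100) = 23409/10000 ; √disc = 153/100
  v_R = (−(63/100) + 153/100) / (2·(1/5)) = 9/4 m/s
check:
T_s = v_R/a_R = (9/4)/(5/2) = 0.9000 s
reaction-phase robot travel = 2.2500·0.1500 = 0.3375 m
robot under decel: 2.2500²/(2·2.5000) = 1.0125 m
human over T_r+T_s: 1.2000·(0.1500+0.9000) = 1.2600 m
C+Z_d+Z_r = 0.1200+0.0150+0.0800 = 0.2150 m
sum ≈ 0.3375+1.0125+1.2600+0.2150 ≈ 2.8250 m = S ✓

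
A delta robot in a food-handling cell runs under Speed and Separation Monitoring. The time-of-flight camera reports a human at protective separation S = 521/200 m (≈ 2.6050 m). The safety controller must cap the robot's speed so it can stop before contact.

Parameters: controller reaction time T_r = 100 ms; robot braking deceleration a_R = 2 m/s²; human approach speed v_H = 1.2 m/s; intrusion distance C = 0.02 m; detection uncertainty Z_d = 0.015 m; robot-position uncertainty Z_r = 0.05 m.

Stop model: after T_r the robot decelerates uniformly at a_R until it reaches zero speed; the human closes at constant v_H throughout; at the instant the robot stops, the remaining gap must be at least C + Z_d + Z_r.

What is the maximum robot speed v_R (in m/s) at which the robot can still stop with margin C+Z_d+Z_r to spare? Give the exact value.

v_R_max = 2 m/s = 2.0000 m/s

collect terms ⇒ (1/4)·v_R² + (7/10)·v_R + (-12/5) = 0
  disc = (7/10)² − 4·(1/4)·(-12/5) = 289/100 ; √disc = 17/10
  v_R = (−(7/10) + 17/10) / (2·(1/4)) = 2 m/s
check:
braking lasts T_s = 2/2 = 1.0000 s
robot in T_r: 2.0000·0.1000 = 0.2000 m
braking distance = 2.0000²/(2·2.0000) = 1.0000 m
human over T_r+T_s: 1.2000·(0.1000+1.0000) = 1.3200 m
margins: 0.0200+0.0150+0.0500 = 0.0850 m
sum ≈ 0.2000+1.0000+1.3200+0.0850 ≈ 2.6050 m = S ✓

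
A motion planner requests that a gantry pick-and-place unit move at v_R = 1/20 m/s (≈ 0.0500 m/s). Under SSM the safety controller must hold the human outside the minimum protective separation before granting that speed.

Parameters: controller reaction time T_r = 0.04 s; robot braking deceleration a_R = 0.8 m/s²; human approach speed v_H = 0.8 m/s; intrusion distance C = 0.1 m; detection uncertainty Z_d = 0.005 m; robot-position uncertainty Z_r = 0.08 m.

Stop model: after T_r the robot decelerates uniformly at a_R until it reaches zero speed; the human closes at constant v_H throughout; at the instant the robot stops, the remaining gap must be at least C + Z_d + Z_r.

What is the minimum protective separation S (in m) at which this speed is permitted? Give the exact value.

braking lasts T_s = (1/20)/(4/5) = 0.0625 s
reaction-phase robot travel = 0.0500·0.0400 = 0.0020 m
braking distance = 0.0500²/(2·0.8000) = 0.0016 m
human closes 0.8000·0.1025 = 0.0820 m
C+Z_d+Z_r = 0.1000+0.0050+0.0800 = 0.1850 m
S_min ≈ 0.0020+0.0016+0.0820+0.1850  ⇒  S_min = 4329/16000 m

S_min = 4329/16000 m = 0.2706 m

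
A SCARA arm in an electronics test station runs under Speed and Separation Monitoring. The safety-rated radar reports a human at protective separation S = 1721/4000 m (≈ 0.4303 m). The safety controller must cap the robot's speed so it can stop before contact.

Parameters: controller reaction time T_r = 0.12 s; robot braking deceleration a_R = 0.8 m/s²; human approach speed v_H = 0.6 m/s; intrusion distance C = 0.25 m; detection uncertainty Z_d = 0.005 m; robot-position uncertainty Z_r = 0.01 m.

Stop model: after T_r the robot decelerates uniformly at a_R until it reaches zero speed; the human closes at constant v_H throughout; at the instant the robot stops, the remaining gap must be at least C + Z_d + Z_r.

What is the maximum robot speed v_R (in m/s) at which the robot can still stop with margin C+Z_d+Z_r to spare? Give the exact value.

collect terms ⇒ (5/8)·v_R² + (87/100)·v_R + (-373/4000) = 0
  disc = (87/100)² − 4·(5/8)·(-373/4000) = 39601/40000 ; √disc = 199/200
  v_R = (−(87/100) + 199/200) / (2·(5/8)) = 1/10 m/s
check:
braking lasts T_s = (1/10)/(4/5) = 0.1250 s
robot in T_r: 0.1000·0.1200 = 0.0120 m
robot under decel: 0.1000²/(2·0.8000) = 0.0063 m
person approaches 0.6000·(0.1200+0.1250) = 0.1470 m
C+Z_d+Z_r = 0.2500+0.0050+0.0100 = 0.2650 m
sum ≈ 0.0120+0.0063+0.1470+0.2650 ≈ 0.4303 m = S ✓

v_R_max = 1/10 m/s = 0.1000 m/s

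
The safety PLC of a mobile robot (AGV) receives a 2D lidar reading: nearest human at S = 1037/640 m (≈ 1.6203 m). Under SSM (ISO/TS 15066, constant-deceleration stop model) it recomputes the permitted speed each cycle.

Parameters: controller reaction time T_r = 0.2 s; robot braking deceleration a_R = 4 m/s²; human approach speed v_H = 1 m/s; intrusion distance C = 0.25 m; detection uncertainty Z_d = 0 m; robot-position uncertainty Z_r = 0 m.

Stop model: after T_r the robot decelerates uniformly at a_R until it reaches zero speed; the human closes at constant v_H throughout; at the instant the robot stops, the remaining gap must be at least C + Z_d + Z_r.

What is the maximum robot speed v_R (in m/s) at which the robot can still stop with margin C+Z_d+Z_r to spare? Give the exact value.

v_R_max = 7/4 m/s = 1.7500 m/s

collect terms ⇒ (1/8)·v_R² + (9/20)·v_R + (-749/640) = 0
  disc = (9/20)² − 4·(1/8)·(-749/640) = 5041/6400 ; √disc = 71/80
  v_R = (−(9/20) + 71/80) / (2·(1/8)) = 7/4 m/s
check:
T_s = v_R/a_R = (7/4)/4 = 0.4375 s
robot covers v_R·T_r = 1.7500·0.2000 = 0.3500 m before braking
robot covers 1.7500·0.4375 − ½·4.0000·0.4375² = 0.3828 m while stopping
person approaches 1.0000·(0.2000+0.4375) = 0.6375 m
margins: 0.2500+0.0000+0.0000 = 0.2500 m
sum ≈ 0.3500+0.3828+0.6375+0.2500 ≈ 1.6203 m = S ✓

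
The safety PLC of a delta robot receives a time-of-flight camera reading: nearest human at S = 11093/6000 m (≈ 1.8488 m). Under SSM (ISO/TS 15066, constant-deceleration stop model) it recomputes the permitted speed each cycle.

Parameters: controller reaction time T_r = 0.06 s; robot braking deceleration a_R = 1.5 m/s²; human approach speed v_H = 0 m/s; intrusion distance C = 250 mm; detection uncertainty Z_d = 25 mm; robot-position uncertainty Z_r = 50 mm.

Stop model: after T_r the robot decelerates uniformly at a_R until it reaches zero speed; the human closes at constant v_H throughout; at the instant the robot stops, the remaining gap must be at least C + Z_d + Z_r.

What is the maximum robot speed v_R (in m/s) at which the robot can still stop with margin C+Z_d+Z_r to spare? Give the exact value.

quadratic (1/3)·v² + (3/50)·v + (-9143/6000) = 0
  disc = (3/50)² − 4·(1/3)·(-9143/6000) = 11449/5625 ; √disc = 107/75
  v_R = (−(3/50) + 107/75) / (2·(1/3)) = 41/20 m/s
check:
braking lasts T_s = (41/20)/(3/2) = 1.3667 s
reaction-phase robot travel = 2.0500·0.0600 = 0.1230 m
robot covers 2.0500·1.3667 − ½·1.5000·1.3667² = 1.4008 m while stopping
human over T_r+T_s: 0.0000·(0.0600+1.3667) = 0.0000 m
residual clearance needed = 0.2500+0.0250+0.0500 = 0.3250 m
sum ≈ 0.1230+1.4008+0.0000+0.3250 ≈ 1.8488 m = S ✓

v_R_max = 41/20 m/s = 2.0500 m/s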